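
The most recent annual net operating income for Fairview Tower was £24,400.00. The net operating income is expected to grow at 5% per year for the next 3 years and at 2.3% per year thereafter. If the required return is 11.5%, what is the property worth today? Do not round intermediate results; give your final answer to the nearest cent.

D_1 = 25620.00000
D_2 = 26901.00000
D_3 = 28246.05000
Terminal value at year 3: TV = D_3×(1+g_2)/(r−g_2) = 28895.70915/0.092 = 314083.79511
P_0 = D_1/(1+r)^1 + D_2/(1+r)^2 + D_3/(1+r)^3 + TV/(1+r)^3
    = 22977.57848 + 21638.07838 + 20376.66574 + 226579.66365 = 291571.98625

£291571.99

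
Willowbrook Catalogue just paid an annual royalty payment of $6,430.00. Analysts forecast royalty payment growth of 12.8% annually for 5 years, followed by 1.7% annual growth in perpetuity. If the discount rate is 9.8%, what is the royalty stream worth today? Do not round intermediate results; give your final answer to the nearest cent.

D_1 = 7253.04000
D_2 = 8181.42912
D_3 = 9228.65205
D_4 = 10409.91951
D_5 = 11742.38921
Terminal value at year 5: TV = D_5×(1+g_2)/(r−g_2) = 11942.00982/0.081 = 147432.22004
P_0 = D_1/(1+r)^1 + D_2/(1+r)^2 + D_3/(1+r)^3 + D_4/(1+r)^4 + D_5/(1+r)^5 + TV/(1+r)^5
    = 6605.68306 + 6786.16620 + 6971.58058 + 7162.06092 + 7357.74565 + 92380.58427 = 127263.82068

$127263.82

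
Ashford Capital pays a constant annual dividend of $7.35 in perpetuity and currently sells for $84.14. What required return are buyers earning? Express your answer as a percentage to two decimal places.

8.74%

P = C/r ⇒ r = C/P = $7.35/$84.14 = 0.087354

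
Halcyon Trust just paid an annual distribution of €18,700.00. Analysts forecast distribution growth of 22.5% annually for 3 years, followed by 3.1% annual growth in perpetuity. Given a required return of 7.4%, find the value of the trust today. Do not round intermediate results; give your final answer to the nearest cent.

D_1 = 22907.50000
D_2 = 28061.68750
D_3 = 34375.56719
Terminal value at year 3: TV = D_3×(1+g_2)/(r−g_2) = 35441.20977/0.043 = 824214.18070
P_0 = D_1/(1+r)^1 + D_2/(1+r)^2 + D_3/(1+r)^3 + TV/(1+r)^3
    = 21329.14339 + 24327.93357 + 27748.34136 + 665314.88237 = 738720.30069

€738720.30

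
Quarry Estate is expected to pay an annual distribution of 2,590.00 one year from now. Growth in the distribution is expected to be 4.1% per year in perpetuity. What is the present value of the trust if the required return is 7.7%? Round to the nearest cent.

71944.44

Growing perpetuity: P = D₁ / (r − g) = 2,590.0000 / (0.077 − 0.041) = 71,944.44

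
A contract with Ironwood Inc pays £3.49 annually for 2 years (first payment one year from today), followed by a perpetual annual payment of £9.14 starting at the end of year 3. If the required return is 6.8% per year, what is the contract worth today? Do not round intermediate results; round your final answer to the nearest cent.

£124.17

PV of 2-year annuity: £3.49 × [1 − (1+0.068)^−2] / 0.068 = 6.32752
Perpetuity value at year 2: £9.14 / 0.068 = 134.41176
PV of perpetuity: 134.41176 / (1+0.068)^2 = 117.84055
Total PV = 6.32752 + 117.84055 = 124.16807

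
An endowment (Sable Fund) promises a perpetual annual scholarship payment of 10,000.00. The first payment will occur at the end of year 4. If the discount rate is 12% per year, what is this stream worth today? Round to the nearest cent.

59315.02

Value at end of year 3: C / r = 10,000.00 / 0.12 = 83,333.3333
Discount to today: PV = 83,333.3333 / (1 + 0.12)^3 = 83,333.3333 / 1.404928 = 59,315.02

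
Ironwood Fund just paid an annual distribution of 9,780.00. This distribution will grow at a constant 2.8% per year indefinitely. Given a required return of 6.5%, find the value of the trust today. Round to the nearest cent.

D₁ = D₀ × (1 + g) = 9,780.00 × 1.028 = 10,053.8400
Growing perpetuity: P = D₁ / (r − g) = 10,053.8400 / (0.065 − 0.028) = 271,725.41

271725.41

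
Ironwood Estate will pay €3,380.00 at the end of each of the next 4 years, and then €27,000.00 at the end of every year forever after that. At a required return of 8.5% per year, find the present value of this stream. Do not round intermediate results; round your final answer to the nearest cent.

PV of 4-year annuity: €3,380.00 × [1 − (1+0.085)^−4] / 0.085 = 11071.51670
Perpetuity value at year 4: €27,000.00 / 0.085 = 317647.05882
PV of perpetuity: 317647.05882 / (1+0.085)^4 = 229205.94912
Total PV = 11071.51670 + 229205.94912 = 240277.46582

€240277.47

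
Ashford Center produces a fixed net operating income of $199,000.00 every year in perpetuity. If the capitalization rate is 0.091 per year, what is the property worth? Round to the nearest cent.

Level perpetuity: PV = C / r = $199,000.00 / 0.091 = $2,186,813.19

$2186813.19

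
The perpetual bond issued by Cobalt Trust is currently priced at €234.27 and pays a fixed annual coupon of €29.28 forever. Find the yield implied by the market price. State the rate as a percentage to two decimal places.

P = C/r ⇒ r = C/P = €29.28/€234.27 = 0.124984

12.50%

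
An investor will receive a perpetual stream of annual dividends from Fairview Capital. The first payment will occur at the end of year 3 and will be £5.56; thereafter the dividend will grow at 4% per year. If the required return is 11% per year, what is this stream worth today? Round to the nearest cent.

£64.47

Value at end of year 2: C₁ / (r − g) = £5.56 / (0.11 − 0.04) = £79.4286
Discount to today: PV = £79.4286 / (1 + 0.11)^2 = £79.4286 / 1.232100 = £64.47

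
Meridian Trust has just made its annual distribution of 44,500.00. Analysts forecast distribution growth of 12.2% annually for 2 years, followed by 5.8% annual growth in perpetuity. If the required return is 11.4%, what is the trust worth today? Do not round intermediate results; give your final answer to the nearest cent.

942811.65

D_1 = 49929.00000
D_2 = 56020.33800
Terminal value at year 2: TV = D_2×(1+g_2)/(r−g_2) = 59269.51760/0.056 = 1058384.24293
P_0 = D_1/(1+r)^1 + D_2/(1+r)^2 + TV/(1+r)^2
    = 44819.56912 + 45141.43317 + 852850.64813 = 942811.65042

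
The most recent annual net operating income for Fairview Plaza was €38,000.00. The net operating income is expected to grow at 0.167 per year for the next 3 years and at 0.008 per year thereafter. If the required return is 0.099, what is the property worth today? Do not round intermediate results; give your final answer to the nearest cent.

€632688.65

D_1 = 44346.00000
D_2 = 51751.78200
D_3 = 60394.32959
Terminal value at year 3: TV = D_3×(1+g_2)/(r−g_2) = 60877.48423/0.091 = 668983.34320
P_0 = D_1/(1+r)^1 + D_2/(1+r)^2 + D_3/(1+r)^3 + TV/(1+r)^3
    = 40351.22839 + 42847.93770 + 45499.12948 + 503990.35727 = 632688.65283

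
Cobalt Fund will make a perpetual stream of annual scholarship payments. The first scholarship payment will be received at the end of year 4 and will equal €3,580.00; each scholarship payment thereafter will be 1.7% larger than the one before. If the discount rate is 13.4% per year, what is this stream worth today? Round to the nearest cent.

Value at end of year 3: C₁ / (r − g) = €3,580.00 / (0.134 − 0.017) = €30,598.2906
Discount to today: PV = €30,598.2906 / (1 + 0.134)^3 = €30,598.2906 / 1.458274 = €20,982.54

€20982.54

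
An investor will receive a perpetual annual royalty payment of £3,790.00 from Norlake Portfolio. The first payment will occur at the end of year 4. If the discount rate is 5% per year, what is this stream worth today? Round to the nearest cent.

Value at end of year 3: C / r = £3,790.00 / 0.05 = £75,800.0000
Discount to today: PV = £75,800.0000 / (1 + 0.05)^3 = £75,800.0000 / 1.157625 = £65,478.89

£65478.89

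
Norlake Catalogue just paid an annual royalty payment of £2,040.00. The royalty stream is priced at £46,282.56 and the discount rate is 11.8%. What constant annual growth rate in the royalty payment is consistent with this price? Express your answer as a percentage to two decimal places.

7.08%

P = D₀(1+g)/(r−g) ⇒ P(r−g) = D₀(1+g) ⇒ g(P+D₀) = P·r − D₀
g = (P·r − D₀)/(P + D₀) = (£46,282.56×0.118 − £2,040.00) / (£46,282.56 + £2,040.00) = 0.070802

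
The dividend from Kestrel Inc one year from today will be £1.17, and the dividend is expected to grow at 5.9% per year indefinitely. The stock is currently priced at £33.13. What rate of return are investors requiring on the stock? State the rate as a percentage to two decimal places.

9.43%

P = D₁/(r − g) ⇒ r = D₁/P + g = £1.1700/£33.13 + 0.059 = 0.035315 + 0.059 = 0.094315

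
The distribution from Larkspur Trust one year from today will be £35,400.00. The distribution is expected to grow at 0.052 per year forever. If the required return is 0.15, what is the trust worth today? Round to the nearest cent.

Growing perpetuity: P = D₁ / (r − g) = £35,400.0000 / (0.15 − 0.052) = £361,224.49

£361224.49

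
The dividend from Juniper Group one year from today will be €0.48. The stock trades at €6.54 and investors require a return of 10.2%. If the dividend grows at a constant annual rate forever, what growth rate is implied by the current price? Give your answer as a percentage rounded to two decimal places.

P = D₁/(r−g) ⇒ g = r − D₁/P = 0.102 − €0.48/€6.54 = 0.028606

2.86%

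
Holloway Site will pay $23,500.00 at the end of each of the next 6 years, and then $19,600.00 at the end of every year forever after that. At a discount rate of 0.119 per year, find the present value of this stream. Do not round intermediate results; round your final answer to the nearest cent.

PV of 6-year annuity: $23,500.00 × [1 − (1+0.119)^−6] / 0.119 = 96892.33295
Perpetuity value at year 6: $19,600.00 / 0.119 = 164705.88235
PV of perpetuity: 164705.88235 / (1+0.119)^6 = 83893.55359
Total PV = 96892.33295 + 83893.55359 = 180785.88654

$180785.89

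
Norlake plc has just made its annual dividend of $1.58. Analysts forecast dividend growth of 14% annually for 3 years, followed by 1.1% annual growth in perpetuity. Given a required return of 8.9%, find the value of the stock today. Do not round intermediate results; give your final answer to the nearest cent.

D_1 = 1.80120
D_2 = 2.05337
D_3 = 2.34084
Terminal value at year 3: TV = D_3×(1+g_2)/(r−g_2) = 2.36659/0.078 = 30.34088
P_0 = D_1/(1+r)^1 + D_2/(1+r)^2 + D_3/(1+r)^3 + TV/(1+r)^3
    = 1.65399 + 1.73145 + 1.81254 + 23.49333 = 28.69132

$28.69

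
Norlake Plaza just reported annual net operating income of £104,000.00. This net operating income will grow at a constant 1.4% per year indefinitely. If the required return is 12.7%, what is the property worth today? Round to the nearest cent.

£933238.94

D₁ = D₀ × (1 + g) = £104,000.00 × 1.014 = £105,456.0000
Growing perpetuity: P = D₁ / (r − g) = £105,456.0000 / (0.127 − 0.014) = £933,238.94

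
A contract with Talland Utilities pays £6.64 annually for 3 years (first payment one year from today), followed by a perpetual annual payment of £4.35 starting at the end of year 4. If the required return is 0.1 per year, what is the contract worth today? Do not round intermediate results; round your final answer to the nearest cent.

PV of 3-year annuity: £6.64 × [1 − (1+0.1)^−3] / 0.1 = 16.51270
Perpetuity value at year 3: £4.35 / 0.1 = 43.50000
PV of perpetuity: 43.50000 / (1+0.1)^3 = 32.68219
Total PV = 16.51270 + 32.68219 = 49.19489

£49.19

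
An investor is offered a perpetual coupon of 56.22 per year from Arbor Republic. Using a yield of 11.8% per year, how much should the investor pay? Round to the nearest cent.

476.44

Level perpetuity: PV = C / r = 56.22 / 0.118 = 476.44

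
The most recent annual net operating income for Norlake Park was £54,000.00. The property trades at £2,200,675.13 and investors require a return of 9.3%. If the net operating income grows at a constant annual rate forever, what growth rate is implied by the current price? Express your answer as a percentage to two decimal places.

6.68%

P = D₀(1+g)/(r−g) ⇒ P(r−g) = D₀(1+g) ⇒ g(P+D₀) = P·r − D₀
g = (P·r − D₀)/(P + D₀) = (£2,200,675.13×0.093 − £54,000.00) / (£2,200,675.13 + £54,000.00) = 0.066822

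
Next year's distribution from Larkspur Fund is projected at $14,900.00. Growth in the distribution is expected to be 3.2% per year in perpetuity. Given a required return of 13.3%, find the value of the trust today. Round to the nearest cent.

Growing perpetuity: P = D₁ / (r − g) = $14,900.0000 / (0.133 − 0.032) = $147,524.75

$147524.75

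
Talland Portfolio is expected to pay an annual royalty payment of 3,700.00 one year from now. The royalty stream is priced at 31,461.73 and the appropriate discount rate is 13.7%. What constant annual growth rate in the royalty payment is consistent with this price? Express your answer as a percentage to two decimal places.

1.94%

P = D₁/(r−g) ⇒ g = r − D₁/P = 0.137 − 3,700.00/31,461.73 = 0.019397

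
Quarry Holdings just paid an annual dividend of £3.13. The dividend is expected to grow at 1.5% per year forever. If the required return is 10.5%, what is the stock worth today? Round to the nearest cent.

D₁ = D₀ × (1 + g) = £3.13 × 1.015 = £3.1770
Growing perpetuity: P = D₁ / (r − g) = £3.1770 / (0.105 − 0.015) = £35.30

£35.30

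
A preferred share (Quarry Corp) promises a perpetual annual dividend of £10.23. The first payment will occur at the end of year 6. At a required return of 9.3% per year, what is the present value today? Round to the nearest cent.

Value at end of year 5: C / r = £10.23 / 0.093 = £110.0000
Discount to today: PV = £110.0000 / (1 + 0.093)^5 = £110.0000 / 1.559915 = £70.52

£70.52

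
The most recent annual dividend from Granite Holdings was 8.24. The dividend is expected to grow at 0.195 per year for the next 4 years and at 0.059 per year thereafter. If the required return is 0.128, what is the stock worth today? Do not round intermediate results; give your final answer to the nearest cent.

197.45

D_1 = 9.84680
D_2 = 11.76693
D_3 = 14.06148
D_4 = 16.80346
Terminal value at year 4: TV = D_4×(1+g_2)/(r−g_2) = 17.79487/0.069 = 257.89665
P_0 = D_1/(1+r)^1 + D_2/(1+r)^2 + D_3/(1+r)^3 + D_4/(1+r)^4 + TV/(1+r)^4
    = 8.72943 + 9.24794 + 9.79724 + 10.37917 + 159.29763 = 197.45140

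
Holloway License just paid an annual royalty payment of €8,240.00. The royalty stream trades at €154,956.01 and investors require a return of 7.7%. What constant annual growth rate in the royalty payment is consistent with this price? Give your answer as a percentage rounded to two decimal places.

2.26%

P = D₀(1+g)/(r−g) ⇒ P(r−g) = D₀(1+g) ⇒ g(P+D₀) = P·r − D₀
g = (P·r − D₀)/(P + D₀) = (€154,956.01×0.077 − €8,240.00) / (€154,956.01 + €8,240.00) = 0.022621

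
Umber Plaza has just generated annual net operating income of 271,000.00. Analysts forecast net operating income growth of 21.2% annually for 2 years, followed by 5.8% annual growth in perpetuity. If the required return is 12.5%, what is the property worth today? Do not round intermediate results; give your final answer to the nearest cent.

D_1 = 328452.00000
D_2 = 398083.82400
Terminal value at year 2: TV = D_2×(1+g_2)/(r−g_2) = 421172.68579/0.067 = 6286159.48943
P_0 = D_1/(1+r)^1 + D_2/(1+r)^2 + TV/(1+r)^2
    = 291957.33333 + 314535.36711 + 4966842.06572 = 5573334.76617

5573334.77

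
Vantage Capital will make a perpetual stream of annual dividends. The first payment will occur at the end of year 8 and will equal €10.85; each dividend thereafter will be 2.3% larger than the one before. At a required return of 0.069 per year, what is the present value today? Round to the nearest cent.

€147.85

Value at end of year 7: C₁ / (r − g) = €10.85 / (0.069 − 0.023) = €235.8696
Discount to today: PV = €235.8696 / (1 + 0.069)^7 = €235.8696 / 1.595306 = €147.85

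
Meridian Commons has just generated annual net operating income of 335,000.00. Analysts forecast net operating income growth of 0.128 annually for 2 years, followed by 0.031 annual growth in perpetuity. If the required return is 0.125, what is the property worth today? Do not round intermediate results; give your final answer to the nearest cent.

D_1 = 377880.00000
D_2 = 426248.64000
Terminal value at year 2: TV = D_2×(1+g_2)/(r−g_2) = 439462.34784/0.094 = 4675131.36000
P_0 = D_1/(1+r)^1 + D_2/(1+r)^2 + TV/(1+r)^2
    = 335893.33333 + 336789.04889 + 3693930.95111 = 4366613.33333

4366613.33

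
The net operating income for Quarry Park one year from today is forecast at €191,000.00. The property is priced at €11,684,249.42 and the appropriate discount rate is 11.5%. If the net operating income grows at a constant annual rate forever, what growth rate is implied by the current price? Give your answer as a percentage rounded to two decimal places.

9.87%

P = D₁/(r−g) ⇒ g = r − D₁/P = 0.115 − €191,000.00/€11,684,249.42 = 0.098653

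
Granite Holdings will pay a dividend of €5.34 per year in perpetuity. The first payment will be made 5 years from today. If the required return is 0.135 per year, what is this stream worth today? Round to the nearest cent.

Value at end of year 4: C / r = €5.34 / 0.135 = €39.5556
Discount to today: PV = €39.5556 / (1 + 0.135)^4 = €39.5556 / 1.659524 = €23.84

€23.84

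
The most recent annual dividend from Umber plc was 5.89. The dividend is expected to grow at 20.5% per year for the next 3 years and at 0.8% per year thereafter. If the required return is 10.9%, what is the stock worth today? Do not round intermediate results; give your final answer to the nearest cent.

96.32

D_1 = 7.09745
D_2 = 8.55243
D_3 = 10.30567
Terminal value at year 3: TV = D_3×(1+g_2)/(r−g_2) = 10.38812/0.101 = 102.85268
P_0 = D_1/(1+r)^1 + D_2/(1+r)^2 + D_3/(1+r)^3 + TV/(1+r)^3
    = 6.39986 + 6.95387 + 7.55582 + 75.40861 = 96.31817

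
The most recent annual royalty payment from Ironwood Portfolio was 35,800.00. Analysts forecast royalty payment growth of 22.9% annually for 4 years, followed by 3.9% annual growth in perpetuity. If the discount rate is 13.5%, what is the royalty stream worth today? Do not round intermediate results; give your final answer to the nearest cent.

708069.89

D_1 = 43998.20000
D_2 = 54073.78780
D_3 = 66456.68521
D_4 = 81675.26612
Terminal value at year 4: TV = D_4×(1+g_2)/(r−g_2) = 84860.60150/0.096 = 883964.59893
P_0 = D_1/(1+r)^1 + D_2/(1+r)^2 + D_3/(1+r)^3 + D_4/(1+r)^4 + TV/(1+r)^4
    = 38764.93392 + 41975.42184 + 45451.80039 + 49216.09047 + 532661.64576 = 708069.89238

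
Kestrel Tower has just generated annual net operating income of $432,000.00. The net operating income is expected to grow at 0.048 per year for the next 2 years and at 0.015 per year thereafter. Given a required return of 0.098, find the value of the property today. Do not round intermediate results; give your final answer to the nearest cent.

$5618588.19

D_1 = 452736.00000
D_2 = 474467.32800
Terminal value at year 2: TV = D_2×(1+g_2)/(r−g_2) = 481584.33792/0.083 = 5802220.93880
P_0 = D_1/(1+r)^1 + D_2/(1+r)^2 + TV/(1+r)^2
    = 412327.86885 + 393551.55424 + 4812708.76573 = 5618588.18882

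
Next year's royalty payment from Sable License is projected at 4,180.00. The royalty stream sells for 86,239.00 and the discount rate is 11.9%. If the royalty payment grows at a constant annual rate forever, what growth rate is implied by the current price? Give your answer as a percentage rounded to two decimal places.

7.05%

P = D₁/(r−g) ⇒ g = r − D₁/P = 0.119 − 4,180.00/86,239.00 = 0.070530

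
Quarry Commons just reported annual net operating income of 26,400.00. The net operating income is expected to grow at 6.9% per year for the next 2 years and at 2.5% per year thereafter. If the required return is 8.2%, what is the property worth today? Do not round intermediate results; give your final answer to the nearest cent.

D_1 = 28221.60000
D_2 = 30168.89040
Terminal value at year 2: TV = D_2×(1+g_2)/(r−g_2) = 30923.11266/0.057 = 542510.74842
P_0 = D_1/(1+r)^1 + D_2/(1+r)^2 + TV/(1+r)^2
    = 26082.80961 + 25769.43020 + 463397.64831 = 515249.88812

515249.89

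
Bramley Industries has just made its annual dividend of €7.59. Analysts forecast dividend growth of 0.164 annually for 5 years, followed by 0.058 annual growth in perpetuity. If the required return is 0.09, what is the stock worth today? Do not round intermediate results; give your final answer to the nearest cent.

€394.92

D_1 = 8.83476
D_2 = 10.28366
D_3 = 11.97018
D_4 = 13.93329
D_5 = 16.21835
Terminal value at year 5: TV = D_5×(1+g_2)/(r−g_2) = 17.15901/0.032 = 536.21921
P_0 = D_1/(1+r)^1 + D_2/(1+r)^2 + D_3/(1+r)^3 + D_4/(1+r)^4 + D_5/(1+r)^5 + TV/(1+r)^5
    = 8.10528 + 8.65555 + 9.24318 + 9.87069 + 10.54081 + 348.50569 = 394.92121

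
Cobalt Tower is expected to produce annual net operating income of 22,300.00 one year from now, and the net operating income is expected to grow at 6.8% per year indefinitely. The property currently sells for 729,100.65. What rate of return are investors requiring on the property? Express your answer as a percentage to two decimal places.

P = D₁/(r − g) ⇒ r = D₁/P + g = 22,300.0000/729,100.65 + 0.068 = 0.030586 + 0.068 = 0.098586

9.86%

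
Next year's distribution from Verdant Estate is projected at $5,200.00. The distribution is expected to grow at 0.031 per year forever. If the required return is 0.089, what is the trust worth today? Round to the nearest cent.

$89655.17

Growing perpetuity: P = D₁ / (r − g) = $5,200.0000 / (0.089 − 0.031) = $89,655.17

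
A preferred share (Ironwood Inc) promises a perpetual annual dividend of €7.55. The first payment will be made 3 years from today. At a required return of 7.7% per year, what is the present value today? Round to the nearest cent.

€84.53

Value at end of year 2: C / r = €7.55 / 0.077 = €98.0519
Discount to today: PV = €98.0519 / (1 + 0.077)^2 = €98.0519 / 1.159929 = €84.53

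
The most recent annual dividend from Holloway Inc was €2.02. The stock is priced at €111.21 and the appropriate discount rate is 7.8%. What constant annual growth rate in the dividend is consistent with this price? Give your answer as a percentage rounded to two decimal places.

5.88%

P = D₀(1+g)/(r−g) ⇒ P(r−g) = D₀(1+g) ⇒ g(P+D₀) = P·r − D₀
g = (P·r − D₀)/(P + D₀) = (€111.21×0.078 − €2.02) / (€111.21 + €2.02) = 0.058769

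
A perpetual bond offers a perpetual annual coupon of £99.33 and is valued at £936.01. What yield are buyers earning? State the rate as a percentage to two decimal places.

10.61%

P = C/r ⇒ r = C/P = £99.33/£936.01 = 0.106121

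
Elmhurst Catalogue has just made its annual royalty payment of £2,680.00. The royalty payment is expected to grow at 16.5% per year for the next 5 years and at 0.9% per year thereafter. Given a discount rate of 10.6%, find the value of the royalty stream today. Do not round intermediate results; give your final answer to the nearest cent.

D_1 = 3122.20000
D_2 = 3637.36300
D_3 = 4237.52790
D_4 = 4936.72000
D_5 = 5751.27880
Terminal value at year 5: TV = D_5×(1+g_2)/(r−g_2) = 5803.04031/0.097 = 59825.15780
P_0 = D_1/(1+r)^1 + D_2/(1+r)^2 + D_3/(1+r)^3 + D_4/(1+r)^4 + D_5/(1+r)^5 + TV/(1+r)^5
    = 2822.96564 + 2973.55784 + 3132.18344 + 3299.27098 + 3475.27188 + 36149.99304 = 51853.24282

£51853.24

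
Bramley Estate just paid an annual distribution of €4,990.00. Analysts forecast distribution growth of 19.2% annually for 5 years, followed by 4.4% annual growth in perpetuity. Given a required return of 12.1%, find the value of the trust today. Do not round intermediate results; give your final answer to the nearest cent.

D_1 = 5948.08000
D_2 = 7090.11136
D_3 = 8451.41274
D_4 = 10074.08399
D_5 = 12008.30811
Terminal value at year 5: TV = D_5×(1+g_2)/(r−g_2) = 12536.67367/0.077 = 162813.94377
P_0 = D_1/(1+r)^1 + D_2/(1+r)^2 + D_3/(1+r)^3 + D_4/(1+r)^4 + D_5/(1+r)^5 + TV/(1+r)^5
    = 5306.04817 + 5642.11367 + 5999.46431 + 6379.44822 + 6783.49891 + 91973.67356 = 122084.24684

€122084.25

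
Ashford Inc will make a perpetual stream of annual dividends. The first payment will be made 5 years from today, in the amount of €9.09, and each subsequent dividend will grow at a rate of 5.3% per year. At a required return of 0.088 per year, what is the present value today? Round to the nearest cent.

€185.34

Value at end of year 4: C₁ / (r − g) = €9.09 / (0.088 − 0.053) = €259.7143
Discount to today: PV = €259.7143 / (1 + 0.088)^4 = €259.7143 / 1.401250 = €185.34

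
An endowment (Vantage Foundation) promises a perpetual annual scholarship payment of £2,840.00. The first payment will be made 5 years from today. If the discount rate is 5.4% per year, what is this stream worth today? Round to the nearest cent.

£42614.97

Value at end of year 4: C / r = £2,840.00 / 0.054 = £52,592.5926
Discount to today: PV = £52,592.5926 / (1 + 0.054)^4 = £52,592.5926 / 1.234134 = £42,614.97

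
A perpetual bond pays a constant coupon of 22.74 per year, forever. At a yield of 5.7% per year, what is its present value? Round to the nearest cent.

Level perpetuity: PV = C / r = 22.74 / 0.057 = 398.95

398.95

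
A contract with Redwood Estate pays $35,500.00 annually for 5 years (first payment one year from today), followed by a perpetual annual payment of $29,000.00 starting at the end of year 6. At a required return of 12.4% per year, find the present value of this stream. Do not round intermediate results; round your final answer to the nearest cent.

$257071.67

PV of 5-year annuity: $35,500.00 × [1 − (1+0.124)^−5] / 0.124 = 126711.55316
Perpetuity value at year 5: $29,000.00 / 0.124 = 233870.96774
PV of perpetuity: 233870.96774 / (1+0.124)^5 = 130360.12150
Total PV = 126711.55316 + 130360.12150 = 257071.67466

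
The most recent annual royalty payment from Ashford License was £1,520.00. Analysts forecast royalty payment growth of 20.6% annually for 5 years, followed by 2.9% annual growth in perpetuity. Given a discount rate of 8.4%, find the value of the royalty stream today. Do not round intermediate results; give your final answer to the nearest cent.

D_1 = 1833.12000
D_2 = 2210.74272
D_3 = 2666.15572
D_4 = 3215.38380
D_5 = 3877.75286
Terminal value at year 5: TV = D_5×(1+g_2)/(r−g_2) = 3990.20769/0.055 = 72549.23080
P_0 = D_1/(1+r)^1 + D_2/(1+r)^2 + D_3/(1+r)^3 + D_4/(1+r)^4 + D_5/(1+r)^5 + TV/(1+r)^5
    = 1691.07011 + 1881.39350 + 2093.13705 + 2328.71151 + 2590.79897 + 48471.49348 = 59056.60463

£59056.60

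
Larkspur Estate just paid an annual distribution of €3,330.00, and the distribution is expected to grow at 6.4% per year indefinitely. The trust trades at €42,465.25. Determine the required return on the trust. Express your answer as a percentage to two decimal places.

14.74%

D₁ = €3,330.00 × 1.064 = €3,543.1200
P = D₁/(r − g) ⇒ r = D₁/P + g = €3,543.1200/€42,465.25 + 0.064 = 0.083436 + 0.064 = 0.147436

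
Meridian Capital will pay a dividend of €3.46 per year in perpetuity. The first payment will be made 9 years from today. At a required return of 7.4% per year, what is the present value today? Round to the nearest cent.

€26.41

Value at end of year 8: C / r = €3.46 / 0.074 = €46.7568
Discount to today: PV = €46.7568 / (1 + 0.074)^8 = €46.7568 / 1.770249 = €26.41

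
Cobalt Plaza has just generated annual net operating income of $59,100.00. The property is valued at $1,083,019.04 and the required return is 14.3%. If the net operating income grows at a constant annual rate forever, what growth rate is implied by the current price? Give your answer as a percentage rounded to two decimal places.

8.39%

P = D₀(1+g)/(r−g) ⇒ P(r−g) = D₀(1+g) ⇒ g(P+D₀) = P·r − D₀
g = (P·r − D₀)/(P + D₀) = ($1,083,019.04×0.143 − $59,100.00) / ($1,083,019.04 + $59,100.00) = 0.083854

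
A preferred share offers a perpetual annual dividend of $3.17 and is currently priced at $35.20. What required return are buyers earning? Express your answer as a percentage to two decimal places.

P = C/r ⇒ r = C/P = $3.17/$35.20 = 0.090057

9.01%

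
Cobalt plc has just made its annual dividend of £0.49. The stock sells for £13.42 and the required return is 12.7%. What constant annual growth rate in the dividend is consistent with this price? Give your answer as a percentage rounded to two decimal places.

8.73%

P = D₀(1+g)/(r−g) ⇒ P(r−g) = D₀(1+g) ⇒ g(P+D₀) = P·r − D₀
g = (P·r − D₀)/(P + D₀) = (£13.42×0.127 − £0.49) / (£13.42 + £0.49) = 0.087300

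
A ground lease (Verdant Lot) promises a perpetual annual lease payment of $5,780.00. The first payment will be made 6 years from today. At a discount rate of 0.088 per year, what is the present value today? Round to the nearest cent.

$43082.48

Value at end of year 5: C / r = $5,780.00 / 0.088 = $65,681.8182
Discount to today: PV = $65,681.8182 / (1 + 0.088)^5 = $65,681.8182 / 1.524560 = $43,082.48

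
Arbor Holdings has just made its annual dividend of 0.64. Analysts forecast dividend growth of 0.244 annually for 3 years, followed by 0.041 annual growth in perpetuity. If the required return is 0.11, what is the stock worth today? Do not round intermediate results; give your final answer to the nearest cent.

16.01

D_1 = 0.79616
D_2 = 0.99042
D_3 = 1.23209
Terminal value at year 3: TV = D_3×(1+g_2)/(r−g_2) = 1.28260/0.069 = 18.58843
P_0 = D_1/(1+r)^1 + D_2/(1+r)^2 + D_3/(1+r)^3 + TV/(1+r)^3
    = 0.71726 + 0.80385 + 0.90089 + 13.59170 = 16.01370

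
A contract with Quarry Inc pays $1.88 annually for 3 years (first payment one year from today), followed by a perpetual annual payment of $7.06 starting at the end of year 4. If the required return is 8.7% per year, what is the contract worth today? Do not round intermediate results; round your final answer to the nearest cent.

PV of 3-year annuity: $1.88 × [1 − (1+0.087)^−3] / 0.087 = 4.78439
Perpetuity value at year 3: $7.06 / 0.087 = 81.14943
PV of perpetuity: 81.14943 / (1+0.087)^3 = 63.18250
Total PV = 4.78439 + 63.18250 = 67.96689

$67.97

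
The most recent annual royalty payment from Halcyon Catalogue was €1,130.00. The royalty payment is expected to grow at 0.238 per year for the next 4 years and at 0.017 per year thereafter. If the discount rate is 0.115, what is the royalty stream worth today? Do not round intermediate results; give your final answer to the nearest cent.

D_1 = 1398.94000
D_2 = 1731.88772
D_3 = 2144.07700
D_4 = 2654.36732
Terminal value at year 4: TV = D_4×(1+g_2)/(r−g_2) = 2699.49157/0.098 = 27545.83232
P_0 = D_1/(1+r)^1 + D_2/(1+r)^2 + D_3/(1+r)^3 + D_4/(1+r)^4 + TV/(1+r)^4
    = 1254.65471 + 1393.06056 + 1546.73451 + 1717.36083 + 17821.99961 = 23733.81022

€23733.81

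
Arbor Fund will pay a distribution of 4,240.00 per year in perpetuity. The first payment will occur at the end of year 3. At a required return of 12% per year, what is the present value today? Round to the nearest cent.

Value at end of year 2: C / r = 4,240.00 / 0.12 = 35,333.3333
Discount to today: PV = 35,333.3333 / (1 + 0.12)^2 = 35,333.3333 / 1.254400 = 28,167.52

28167.52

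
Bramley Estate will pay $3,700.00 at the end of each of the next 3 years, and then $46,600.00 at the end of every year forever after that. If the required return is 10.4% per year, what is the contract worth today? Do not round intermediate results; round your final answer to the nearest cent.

PV of 3-year annuity: $3,700.00 × [1 − (1+0.104)^−3] / 0.104 = 9136.94050
Perpetuity value at year 3: $46,600.00 / 0.104 = 448076.92308
PV of perpetuity: 448076.92308 / (1+0.104)^3 = 333000.86161
Total PV = 9136.94050 + 333000.86161 = 342137.80212

$342137.80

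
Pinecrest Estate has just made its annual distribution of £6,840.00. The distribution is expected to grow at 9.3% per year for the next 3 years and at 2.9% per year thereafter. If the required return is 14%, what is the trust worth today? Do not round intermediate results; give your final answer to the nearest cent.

D_1 = 7476.12000
D_2 = 8171.39916
D_3 = 8931.33928
Terminal value at year 3: TV = D_3×(1+g_2)/(r−g_2) = 9190.34812/0.111 = 82795.92902
P_0 = D_1/(1+r)^1 + D_2/(1+r)^2 + D_3/(1+r)^3 + TV/(1+r)^3
    = 6558.00000 + 6287.62632 + 6028.39962 + 55884.89374 = 74758.91968

£74758.92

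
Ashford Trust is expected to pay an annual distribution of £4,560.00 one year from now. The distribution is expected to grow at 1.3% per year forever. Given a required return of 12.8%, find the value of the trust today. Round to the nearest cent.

£39652.17

Growing perpetuity: P = D₁ / (r − g) = £4,560.0000 / (0.128 − 0.013) = £39,652.17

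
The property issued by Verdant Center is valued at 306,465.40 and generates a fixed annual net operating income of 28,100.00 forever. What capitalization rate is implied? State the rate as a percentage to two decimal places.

9.17%

P = C/r ⇒ r = C/P = 28,100.00/306,465.40 = 0.091691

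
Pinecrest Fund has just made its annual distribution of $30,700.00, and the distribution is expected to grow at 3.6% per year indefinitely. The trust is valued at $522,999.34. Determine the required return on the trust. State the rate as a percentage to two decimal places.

9.68%

D₁ = $30,700.00 × 1.036 = $31,805.2000
P = D₁/(r − g) ⇒ r = D₁/P + g = $31,805.2000/$522,999.34 + 0.036 = 0.060813 + 0.036 = 0.096813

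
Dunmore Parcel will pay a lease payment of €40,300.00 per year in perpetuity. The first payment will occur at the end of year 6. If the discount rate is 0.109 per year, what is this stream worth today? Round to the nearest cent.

Value at end of year 5: C / r = €40,300.00 / 0.109 = €369,724.7706
Discount to today: PV = €369,724.7706 / (1 + 0.109)^5 = €369,724.7706 / 1.677481 = €220,404.68

€220404.68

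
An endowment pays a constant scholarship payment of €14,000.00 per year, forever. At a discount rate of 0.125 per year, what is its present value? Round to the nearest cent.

Level perpetuity: PV = C / r = €14,000.00 / 0.125 = €112,000.00

€112000.00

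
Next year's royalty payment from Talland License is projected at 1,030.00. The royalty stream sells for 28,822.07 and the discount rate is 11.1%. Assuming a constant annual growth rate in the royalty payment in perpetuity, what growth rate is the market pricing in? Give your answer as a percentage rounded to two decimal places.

7.53%

P = D₁/(r−g) ⇒ g = r − D₁/P = 0.111 − 1,030.00/28,822.07 = 0.075263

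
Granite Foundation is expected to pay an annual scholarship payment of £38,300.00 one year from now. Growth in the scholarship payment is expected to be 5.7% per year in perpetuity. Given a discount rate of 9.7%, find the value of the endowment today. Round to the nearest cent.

£957500.00

Growing perpetuity: P = D₁ / (r − g) = £38,300.0000 / (0.097 − 0.057) = £957,500.00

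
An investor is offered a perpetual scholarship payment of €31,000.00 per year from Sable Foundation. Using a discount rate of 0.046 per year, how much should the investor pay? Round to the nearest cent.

Level perpetuity: PV = C / r = €31,000.00 / 0.046 = €673,913.04

€673913.04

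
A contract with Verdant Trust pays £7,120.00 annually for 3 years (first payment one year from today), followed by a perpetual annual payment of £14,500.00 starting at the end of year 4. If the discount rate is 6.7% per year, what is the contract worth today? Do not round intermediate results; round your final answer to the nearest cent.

PV of 3-year annuity: £7,120.00 × [1 − (1+0.067)^−3] / 0.067 = 18788.02054
Perpetuity value at year 3: £14,500.00 / 0.067 = 216417.91045
PV of perpetuity: 216417.91045 / (1+0.067)^3 = 178155.78997
Total PV = 18788.02054 + 178155.78997 = 196943.81051

£196943.81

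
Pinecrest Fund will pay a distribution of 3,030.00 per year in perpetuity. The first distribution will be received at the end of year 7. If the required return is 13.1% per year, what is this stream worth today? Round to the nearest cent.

Value at end of year 6: C / r = 3,030.00 / 0.131 = 23,129.7710
Discount to today: PV = 23,129.7710 / (1 + 0.131)^6 = 23,129.7710 / 2.093031 = 11,050.85

11050.85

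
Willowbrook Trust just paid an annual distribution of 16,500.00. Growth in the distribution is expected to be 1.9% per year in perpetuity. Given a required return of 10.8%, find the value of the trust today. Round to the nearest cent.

188915.73

D₁ = D₀ × (1 + g) = 16,500.00 × 1.019 = 16,813.5000
Growing perpetuity: P = D₁ / (r − g) = 16,813.5000 / (0.108 − 0.019) = 188,915.73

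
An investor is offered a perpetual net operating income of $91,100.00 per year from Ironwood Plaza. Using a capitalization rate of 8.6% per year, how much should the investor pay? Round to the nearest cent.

Level perpetuity: PV = C / r = $91,100.00 / 0.086 = $1,059,302.33

$1059302.33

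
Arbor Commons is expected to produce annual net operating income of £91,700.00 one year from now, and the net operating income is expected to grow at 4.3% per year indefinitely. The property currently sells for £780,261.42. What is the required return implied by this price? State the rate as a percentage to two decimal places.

P = D₁/(r − g) ⇒ r = D₁/P + g = £91,700.0000/£780,261.42 + 0.043 = 0.117525 + 0.043 = 0.160525

16.05%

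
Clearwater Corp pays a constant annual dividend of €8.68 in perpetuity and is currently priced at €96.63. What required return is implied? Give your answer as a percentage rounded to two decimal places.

P = C/r ⇒ r = C/P = €8.68/€96.63 = 0.089827

8.98%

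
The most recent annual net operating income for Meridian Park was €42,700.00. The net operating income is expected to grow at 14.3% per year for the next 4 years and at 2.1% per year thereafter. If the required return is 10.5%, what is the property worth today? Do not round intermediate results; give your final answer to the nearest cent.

€780167.09

D_1 = 48806.10000
D_2 = 55785.37230
D_3 = 63762.68054
D_4 = 72880.74386
Terminal value at year 4: TV = D_4×(1+g_2)/(r−g_2) = 74411.23948/0.084 = 885848.08901
P_0 = D_1/(1+r)^1 + D_2/(1+r)^2 + D_3/(1+r)^3 + D_4/(1+r)^4 + TV/(1+r)^4
    = 44168.41629 + 45687.33015 + 47258.47816 + 48883.65659 + 594169.20692 = 780167.08811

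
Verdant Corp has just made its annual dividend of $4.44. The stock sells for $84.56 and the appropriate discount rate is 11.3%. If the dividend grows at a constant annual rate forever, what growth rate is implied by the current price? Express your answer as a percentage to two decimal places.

5.75%

P = D₀(1+g)/(r−g) ⇒ P(r−g) = D₀(1+g) ⇒ g(P+D₀) = P·r − D₀
g = (P·r − D₀)/(P + D₀) = ($84.56×0.113 − $4.44) / ($84.56 + $4.44) = 0.057475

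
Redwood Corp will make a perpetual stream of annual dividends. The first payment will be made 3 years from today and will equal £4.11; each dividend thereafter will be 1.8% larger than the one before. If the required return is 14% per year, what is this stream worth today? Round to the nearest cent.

Value at end of year 2: C₁ / (r − g) = £4.11 / (0.14 − 0.018) = £33.6885
Discount to today: PV = £33.6885 / (1 + 0.14)^2 = £33.6885 / 1.299600 = £25.92

£25.92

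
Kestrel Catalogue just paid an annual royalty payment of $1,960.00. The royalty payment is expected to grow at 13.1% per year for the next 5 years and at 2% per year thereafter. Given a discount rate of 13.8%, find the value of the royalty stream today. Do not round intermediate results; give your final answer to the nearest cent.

$26048.30

D_1 = 2216.76000
D_2 = 2507.15556
D_3 = 2835.59294
D_4 = 3207.05561
D_5 = 3627.17990
Terminal value at year 5: TV = D_5×(1+g_2)/(r−g_2) = 3699.72350/0.118 = 31353.58895
P_0 = D_1/(1+r)^1 + D_2/(1+r)^2 + D_3/(1+r)^3 + D_4/(1+r)^4 + D_5/(1+r)^5 + TV/(1+r)^5
    = 1947.94376 + 1935.96168 + 1924.05331 + 1912.21818 + 1900.45585 + 16427.66924 = 26048.30203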